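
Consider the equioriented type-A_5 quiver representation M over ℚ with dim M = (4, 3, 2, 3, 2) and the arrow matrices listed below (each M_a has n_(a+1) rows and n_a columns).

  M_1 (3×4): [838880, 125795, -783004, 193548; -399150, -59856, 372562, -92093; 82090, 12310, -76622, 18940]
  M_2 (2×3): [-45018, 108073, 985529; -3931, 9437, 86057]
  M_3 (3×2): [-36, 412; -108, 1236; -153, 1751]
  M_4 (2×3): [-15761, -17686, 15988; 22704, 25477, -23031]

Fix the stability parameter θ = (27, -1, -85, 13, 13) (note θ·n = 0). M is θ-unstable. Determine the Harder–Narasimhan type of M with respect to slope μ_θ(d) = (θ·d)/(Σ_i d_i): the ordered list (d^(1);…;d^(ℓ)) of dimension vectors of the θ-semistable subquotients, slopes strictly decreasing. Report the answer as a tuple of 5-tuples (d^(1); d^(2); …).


Barcode: M ≅ I[1,1], I[1,2], I[1,3], I[1,5], I[4,4], I[4,5]. HN layers by μ_θ (3 steps, strictly decreasing):
  μ^(1)=27; μ^(2)=13; μ^(3)=-59/3

((1, 0, 0, 0, 0); (1, 1, 0, 3, 2); (2, 2, 2, 0, 0))


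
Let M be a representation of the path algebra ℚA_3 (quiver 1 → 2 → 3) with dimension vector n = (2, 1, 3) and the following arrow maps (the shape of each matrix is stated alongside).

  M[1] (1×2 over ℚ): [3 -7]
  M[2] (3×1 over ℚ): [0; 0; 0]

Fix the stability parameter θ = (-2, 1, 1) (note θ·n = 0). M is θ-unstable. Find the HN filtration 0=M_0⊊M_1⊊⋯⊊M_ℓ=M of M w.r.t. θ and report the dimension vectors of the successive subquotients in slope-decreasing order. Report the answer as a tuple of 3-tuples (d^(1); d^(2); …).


Interval decomposition of M: I[1,1], I[1,2], I[3,3]^3.
HN type (ℓ=2): μ^(1)=1; μ^(2)=-2

((0, 1, 3); (2, 0, 0))


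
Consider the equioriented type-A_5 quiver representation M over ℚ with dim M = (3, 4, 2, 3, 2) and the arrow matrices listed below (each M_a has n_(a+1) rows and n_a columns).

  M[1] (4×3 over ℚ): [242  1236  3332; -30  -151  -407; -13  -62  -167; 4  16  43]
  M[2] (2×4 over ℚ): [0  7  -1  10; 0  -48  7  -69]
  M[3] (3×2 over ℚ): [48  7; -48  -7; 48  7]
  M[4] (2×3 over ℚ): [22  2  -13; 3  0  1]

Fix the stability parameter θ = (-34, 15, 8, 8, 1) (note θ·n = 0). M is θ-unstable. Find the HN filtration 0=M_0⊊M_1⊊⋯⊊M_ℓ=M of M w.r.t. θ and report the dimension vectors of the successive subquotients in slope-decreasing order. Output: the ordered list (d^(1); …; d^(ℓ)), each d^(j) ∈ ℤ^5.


Barcode: M ≅ I[1,2], I[1,3], I[1,5], I[2,2], I[4,4], I[4,5]. HN layers by μ_θ (5 steps, strictly decreasing):
  μ^(1)=15; μ^(2)=23/2; μ^(3)=8; μ^(4)=9/2; μ^(5)=-34

((0, 2, 0, 0, 0); (0, 1, 1, 0, 0); (0, 1, 1, 2, 1); (0, 0, 0, 1, 1); (3, 0, 0, 0, 0))


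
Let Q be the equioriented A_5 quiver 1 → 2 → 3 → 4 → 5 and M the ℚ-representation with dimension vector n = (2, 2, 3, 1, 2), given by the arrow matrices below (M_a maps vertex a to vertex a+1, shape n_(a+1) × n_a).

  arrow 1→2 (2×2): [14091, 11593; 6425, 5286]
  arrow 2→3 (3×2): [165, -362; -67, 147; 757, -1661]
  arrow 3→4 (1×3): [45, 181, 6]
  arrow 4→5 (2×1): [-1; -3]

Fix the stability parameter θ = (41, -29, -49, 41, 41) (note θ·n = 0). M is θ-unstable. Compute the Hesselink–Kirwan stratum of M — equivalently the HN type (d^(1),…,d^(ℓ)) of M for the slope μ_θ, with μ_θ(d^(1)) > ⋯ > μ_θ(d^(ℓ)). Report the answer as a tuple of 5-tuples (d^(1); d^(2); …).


Barcode: M ≅ I[1,3], I[1,5], I[3,3], I[5,5]. HN layers by μ_θ (3 steps, strictly decreasing):
  μ^(1)=41; μ^(2)=-37/3; μ^(3)=-49

((0, 0, 0, 1, 2); (2, 2, 2, 0, 0); (0, 0, 1, 0, 0))


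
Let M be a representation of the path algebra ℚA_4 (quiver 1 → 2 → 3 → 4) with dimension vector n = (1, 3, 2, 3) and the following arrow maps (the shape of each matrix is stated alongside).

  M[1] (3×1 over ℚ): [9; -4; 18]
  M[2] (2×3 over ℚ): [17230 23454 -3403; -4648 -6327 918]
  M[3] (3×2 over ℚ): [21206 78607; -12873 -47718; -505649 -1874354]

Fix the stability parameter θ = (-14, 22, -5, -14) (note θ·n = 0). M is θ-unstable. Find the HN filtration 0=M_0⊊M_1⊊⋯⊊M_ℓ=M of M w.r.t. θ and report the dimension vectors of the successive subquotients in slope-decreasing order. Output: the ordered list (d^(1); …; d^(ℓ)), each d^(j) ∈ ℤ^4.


Via rank(M_{q-1}∘⋯∘M_p): M ≅ I[1,2], I[2,4]^2, I[4,4].
μ_θ-semistable layers: μ^(1)=22; μ^(2)=1; μ^(3)=-14

((0, 1, 0, 0); (0, 2, 2, 2); (1, 0, 0, 1))


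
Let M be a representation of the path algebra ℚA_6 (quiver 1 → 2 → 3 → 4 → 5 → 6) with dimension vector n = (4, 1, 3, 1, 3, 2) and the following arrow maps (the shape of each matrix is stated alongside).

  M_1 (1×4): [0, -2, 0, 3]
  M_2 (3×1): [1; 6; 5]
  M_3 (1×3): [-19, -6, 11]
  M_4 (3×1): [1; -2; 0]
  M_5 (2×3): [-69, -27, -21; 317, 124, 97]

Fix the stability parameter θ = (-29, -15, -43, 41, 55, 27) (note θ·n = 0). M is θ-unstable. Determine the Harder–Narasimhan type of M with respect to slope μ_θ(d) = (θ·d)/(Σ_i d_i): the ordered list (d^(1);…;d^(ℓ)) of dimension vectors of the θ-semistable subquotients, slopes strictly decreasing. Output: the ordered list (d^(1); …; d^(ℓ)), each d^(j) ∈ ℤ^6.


Interval decomposition of M: I[1,1]^3, I[1,3], I[3,3], I[3,6], I[5,5], I[5,6].
HN type (ℓ=4): μ^(1)=55; μ^(2)=41; μ^(3)=-29; μ^(4)=-43

((0, 0, 0, 0, 1, 0); (0, 0, 0, 1, 2, 2); (4, 1, 1, 0, 0, 0); (0, 0, 2, 0, 0, 0))


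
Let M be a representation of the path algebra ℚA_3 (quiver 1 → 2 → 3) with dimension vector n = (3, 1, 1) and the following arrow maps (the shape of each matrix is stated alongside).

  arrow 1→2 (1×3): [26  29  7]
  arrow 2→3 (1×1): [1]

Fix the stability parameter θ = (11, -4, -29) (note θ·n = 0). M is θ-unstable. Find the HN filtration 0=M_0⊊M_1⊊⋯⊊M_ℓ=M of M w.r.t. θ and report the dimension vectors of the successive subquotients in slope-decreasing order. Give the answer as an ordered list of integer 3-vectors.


Interval decomposition of M: I[1,1]^2, I[1,3].
HN type (ℓ=2): μ^(1)=11; μ^(2)=-22/3

((2, 0, 0); (1, 1, 1))


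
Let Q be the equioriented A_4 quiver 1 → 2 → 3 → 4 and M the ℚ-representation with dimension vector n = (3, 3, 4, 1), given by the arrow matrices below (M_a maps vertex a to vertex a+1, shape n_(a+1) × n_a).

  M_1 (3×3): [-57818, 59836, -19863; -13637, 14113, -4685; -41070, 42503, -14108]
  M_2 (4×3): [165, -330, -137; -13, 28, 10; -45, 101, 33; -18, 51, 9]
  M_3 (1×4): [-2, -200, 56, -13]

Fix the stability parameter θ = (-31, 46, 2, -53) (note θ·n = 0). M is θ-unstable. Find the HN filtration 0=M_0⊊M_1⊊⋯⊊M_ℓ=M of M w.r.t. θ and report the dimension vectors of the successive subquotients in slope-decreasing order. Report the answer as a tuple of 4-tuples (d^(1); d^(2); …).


Barcode: M ≅ I[1,3]^2, I[1,4], I[3,3]. HN layers by μ_θ (4 steps, strictly decreasing):
  μ^(1)=24; μ^(2)=2; μ^(3)=-5/3; μ^(4)=-31

((0, 2, 2, 0); (0, 0, 1, 0); (0, 1, 1, 1); (3, 0, 0, 0))


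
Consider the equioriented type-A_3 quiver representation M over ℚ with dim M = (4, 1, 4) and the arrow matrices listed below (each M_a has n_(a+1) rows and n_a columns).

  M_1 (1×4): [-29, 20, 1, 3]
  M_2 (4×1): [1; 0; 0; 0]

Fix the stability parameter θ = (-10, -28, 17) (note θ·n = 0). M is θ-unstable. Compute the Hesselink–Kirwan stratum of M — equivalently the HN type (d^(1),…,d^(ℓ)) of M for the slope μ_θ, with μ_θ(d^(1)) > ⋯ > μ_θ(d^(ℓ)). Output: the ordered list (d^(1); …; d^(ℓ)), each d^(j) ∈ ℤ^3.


Via rank(M_{q-1}∘⋯∘M_p): M ≅ I[1,1]^3, I[1,3], I[3,3]^3.
μ_θ-semistable layers: μ^(1)=17; μ^(2)=-10; μ^(3)=-19

((0, 0, 4); (3, 0, 0); (1, 1, 0))


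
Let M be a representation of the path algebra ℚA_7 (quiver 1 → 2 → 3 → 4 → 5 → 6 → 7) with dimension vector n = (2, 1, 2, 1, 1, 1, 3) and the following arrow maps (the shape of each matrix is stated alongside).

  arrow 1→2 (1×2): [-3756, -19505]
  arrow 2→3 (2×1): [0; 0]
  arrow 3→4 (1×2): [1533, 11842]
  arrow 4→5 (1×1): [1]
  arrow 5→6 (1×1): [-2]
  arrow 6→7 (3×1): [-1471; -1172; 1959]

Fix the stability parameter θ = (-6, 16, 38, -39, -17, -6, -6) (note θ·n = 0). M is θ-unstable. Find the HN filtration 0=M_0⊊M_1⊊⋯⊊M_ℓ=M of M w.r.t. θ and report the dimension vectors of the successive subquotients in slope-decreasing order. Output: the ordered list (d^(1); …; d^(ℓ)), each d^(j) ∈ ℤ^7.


Interval decomposition of M: I[1,1], I[1,2], I[3,3], I[3,7], I[7,7]^2.
HN type (ℓ=3): μ^(1)=38; μ^(2)=16; μ^(3)=-6

((0, 0, 1, 0, 0, 0, 0); (0, 1, 0, 0, 0, 0, 0); (2, 0, 1, 1, 1, 1, 3))


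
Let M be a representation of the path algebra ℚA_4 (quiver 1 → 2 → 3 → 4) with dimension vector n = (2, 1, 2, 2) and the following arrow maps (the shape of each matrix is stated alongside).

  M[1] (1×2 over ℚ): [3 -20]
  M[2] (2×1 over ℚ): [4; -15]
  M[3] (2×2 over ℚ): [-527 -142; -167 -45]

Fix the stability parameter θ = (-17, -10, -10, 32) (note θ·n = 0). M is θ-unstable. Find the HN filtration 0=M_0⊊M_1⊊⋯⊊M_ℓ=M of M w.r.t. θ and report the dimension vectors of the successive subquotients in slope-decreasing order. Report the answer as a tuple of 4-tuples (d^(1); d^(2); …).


Barcode: M ≅ I[1,1], I[1,4], I[3,4]. HN layers by μ_θ (3 steps, strictly decreasing):
  μ^(1)=32; μ^(2)=-10; μ^(3)=-17

((0, 0, 0, 2); (0, 1, 2, 0); (2, 0, 0, 0))


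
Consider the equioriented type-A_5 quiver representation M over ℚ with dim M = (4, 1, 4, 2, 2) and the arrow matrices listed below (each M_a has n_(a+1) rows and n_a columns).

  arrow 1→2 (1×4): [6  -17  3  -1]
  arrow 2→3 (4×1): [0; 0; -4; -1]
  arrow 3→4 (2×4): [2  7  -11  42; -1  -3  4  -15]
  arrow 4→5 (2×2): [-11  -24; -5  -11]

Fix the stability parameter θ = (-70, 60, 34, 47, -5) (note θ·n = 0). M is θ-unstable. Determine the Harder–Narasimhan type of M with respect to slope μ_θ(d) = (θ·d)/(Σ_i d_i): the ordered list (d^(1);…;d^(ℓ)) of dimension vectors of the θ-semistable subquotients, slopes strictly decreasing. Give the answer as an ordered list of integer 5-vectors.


Via rank(M_{q-1}∘⋯∘M_p): M ≅ I[1,1]^3, I[1,5], I[3,3]^2, I[3,5].
μ_θ-semistable layers: μ^(1)=34; μ^(2)=76/3; μ^(3)=-70

((0, 1, 3, 1, 1); (0, 0, 1, 1, 1); (4, 0, 0, 0, 0))


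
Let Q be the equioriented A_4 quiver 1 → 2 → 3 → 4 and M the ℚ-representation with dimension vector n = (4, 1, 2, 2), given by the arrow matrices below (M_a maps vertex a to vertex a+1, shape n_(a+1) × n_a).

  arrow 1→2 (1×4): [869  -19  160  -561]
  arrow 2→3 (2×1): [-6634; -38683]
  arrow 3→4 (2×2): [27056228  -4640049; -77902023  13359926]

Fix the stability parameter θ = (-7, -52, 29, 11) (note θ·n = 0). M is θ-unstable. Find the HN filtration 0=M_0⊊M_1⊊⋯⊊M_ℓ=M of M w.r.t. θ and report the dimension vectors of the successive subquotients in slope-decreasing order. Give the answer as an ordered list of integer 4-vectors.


Barcode: M ≅ I[1,1]^3, I[1,4], I[3,4]. HN layers by μ_θ (3 steps, strictly decreasing):
  μ^(1)=20; μ^(2)=-7; μ^(3)=-59/2

((0, 0, 2, 2); (3, 0, 0, 0); (1, 1, 0, 0))


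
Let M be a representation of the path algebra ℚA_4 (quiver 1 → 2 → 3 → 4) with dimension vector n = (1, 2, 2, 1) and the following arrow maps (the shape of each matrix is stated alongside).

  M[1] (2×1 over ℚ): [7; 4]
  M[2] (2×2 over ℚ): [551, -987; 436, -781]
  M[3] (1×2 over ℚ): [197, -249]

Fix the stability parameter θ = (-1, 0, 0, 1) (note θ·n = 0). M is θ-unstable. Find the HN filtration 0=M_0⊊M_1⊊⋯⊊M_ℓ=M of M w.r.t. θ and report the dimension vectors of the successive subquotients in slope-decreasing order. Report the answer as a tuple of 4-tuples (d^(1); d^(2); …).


Barcode: M ≅ I[1,4], I[2,3]. HN layers by μ_θ (3 steps, strictly decreasing):
  μ^(1)=1; μ^(2)=0; μ^(3)=-1

((0, 0, 0, 1); (0, 2, 2, 0); (1, 0, 0, 0))


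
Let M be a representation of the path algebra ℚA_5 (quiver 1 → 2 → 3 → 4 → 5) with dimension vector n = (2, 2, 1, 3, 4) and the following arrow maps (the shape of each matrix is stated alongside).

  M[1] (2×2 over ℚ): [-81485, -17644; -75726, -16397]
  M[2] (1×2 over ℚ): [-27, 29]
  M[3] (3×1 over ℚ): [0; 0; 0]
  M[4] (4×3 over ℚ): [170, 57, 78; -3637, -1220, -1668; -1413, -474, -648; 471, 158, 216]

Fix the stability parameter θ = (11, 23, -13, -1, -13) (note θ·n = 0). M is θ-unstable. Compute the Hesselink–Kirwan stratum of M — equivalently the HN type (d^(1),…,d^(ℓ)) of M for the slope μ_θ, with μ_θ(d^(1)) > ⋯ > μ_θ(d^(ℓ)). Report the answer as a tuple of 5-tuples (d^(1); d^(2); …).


Via rank(M_{q-1}∘⋯∘M_p): M ≅ I[1,2], I[1,3], I[4,4], I[4,5]^2, I[5,5]^2.
μ_θ-semistable layers: μ^(1)=23; μ^(2)=11; μ^(3)=7; μ^(4)=-1; μ^(5)=-7; μ^(6)=-13

((0, 1, 0, 0, 0); (1, 0, 0, 0, 0); (1, 1, 1, 0, 0); (0, 0, 0, 1, 0); (0, 0, 0, 2, 2); (0, 0, 0, 0, 2))


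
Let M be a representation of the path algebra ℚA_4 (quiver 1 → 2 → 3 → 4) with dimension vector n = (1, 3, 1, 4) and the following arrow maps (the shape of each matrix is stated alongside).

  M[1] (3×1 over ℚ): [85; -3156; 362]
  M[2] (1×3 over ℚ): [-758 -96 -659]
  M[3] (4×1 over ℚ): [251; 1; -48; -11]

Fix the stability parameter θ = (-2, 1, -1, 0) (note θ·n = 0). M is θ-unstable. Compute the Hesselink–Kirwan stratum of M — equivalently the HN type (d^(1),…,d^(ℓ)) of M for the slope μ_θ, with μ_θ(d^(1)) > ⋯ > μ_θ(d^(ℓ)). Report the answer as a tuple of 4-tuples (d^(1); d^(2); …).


Barcode: M ≅ I[1,4], I[2,2]^2, I[4,4]^3. HN layers by μ_θ (3 steps, strictly decreasing):
  μ^(1)=1; μ^(2)=0; μ^(3)=-2

((0, 2, 0, 0); (0, 1, 1, 4); (1, 0, 0, 0))


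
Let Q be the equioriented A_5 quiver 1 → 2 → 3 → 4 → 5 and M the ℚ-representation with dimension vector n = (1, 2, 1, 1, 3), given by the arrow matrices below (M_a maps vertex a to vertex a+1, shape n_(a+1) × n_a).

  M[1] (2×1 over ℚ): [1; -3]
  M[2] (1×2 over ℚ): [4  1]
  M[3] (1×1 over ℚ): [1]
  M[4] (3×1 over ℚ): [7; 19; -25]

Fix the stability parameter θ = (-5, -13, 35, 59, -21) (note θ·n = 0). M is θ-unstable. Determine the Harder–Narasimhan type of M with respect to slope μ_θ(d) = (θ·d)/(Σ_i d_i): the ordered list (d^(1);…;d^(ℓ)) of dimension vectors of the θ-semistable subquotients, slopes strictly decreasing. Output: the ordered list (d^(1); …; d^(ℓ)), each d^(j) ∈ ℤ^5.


Via rank(M_{q-1}∘⋯∘M_p): M ≅ I[1,5], I[2,2], I[5,5]^2.
μ_θ-semistable layers: μ^(1)=73/3; μ^(2)=-9; μ^(3)=-13; μ^(4)=-21

((0, 0, 1, 1, 1); (1, 1, 0, 0, 0); (0, 1, 0, 0, 0); (0, 0, 0, 0, 2))


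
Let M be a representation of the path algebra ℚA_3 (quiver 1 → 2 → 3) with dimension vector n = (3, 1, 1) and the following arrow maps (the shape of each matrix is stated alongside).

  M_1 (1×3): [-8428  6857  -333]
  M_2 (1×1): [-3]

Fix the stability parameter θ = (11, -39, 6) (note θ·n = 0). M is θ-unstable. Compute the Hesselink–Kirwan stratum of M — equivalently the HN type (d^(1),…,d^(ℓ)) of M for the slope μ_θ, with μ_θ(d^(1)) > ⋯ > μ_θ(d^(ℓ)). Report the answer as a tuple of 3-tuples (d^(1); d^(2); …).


Barcode: M ≅ I[1,1]^2, I[1,3]. HN layers by μ_θ (3 steps, strictly decreasing):
  μ^(1)=11; μ^(2)=6; μ^(3)=-14

((2, 0, 0); (0, 0, 1); (1, 1, 0))


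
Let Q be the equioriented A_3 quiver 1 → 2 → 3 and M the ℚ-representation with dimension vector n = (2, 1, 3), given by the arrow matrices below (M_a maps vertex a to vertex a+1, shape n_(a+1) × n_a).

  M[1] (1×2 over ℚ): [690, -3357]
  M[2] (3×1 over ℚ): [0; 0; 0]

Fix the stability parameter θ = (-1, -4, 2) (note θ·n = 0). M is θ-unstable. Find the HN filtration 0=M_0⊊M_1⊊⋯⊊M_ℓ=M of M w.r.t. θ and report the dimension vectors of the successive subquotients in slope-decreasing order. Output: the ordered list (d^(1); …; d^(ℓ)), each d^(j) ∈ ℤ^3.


Barcode: M ≅ I[1,1], I[1,2], I[3,3]^3. HN layers by μ_θ (3 steps, strictly decreasing):
  μ^(1)=2; μ^(2)=-1; μ^(3)=-5/2

((0, 0, 3); (1, 0, 0); (1, 1, 0))


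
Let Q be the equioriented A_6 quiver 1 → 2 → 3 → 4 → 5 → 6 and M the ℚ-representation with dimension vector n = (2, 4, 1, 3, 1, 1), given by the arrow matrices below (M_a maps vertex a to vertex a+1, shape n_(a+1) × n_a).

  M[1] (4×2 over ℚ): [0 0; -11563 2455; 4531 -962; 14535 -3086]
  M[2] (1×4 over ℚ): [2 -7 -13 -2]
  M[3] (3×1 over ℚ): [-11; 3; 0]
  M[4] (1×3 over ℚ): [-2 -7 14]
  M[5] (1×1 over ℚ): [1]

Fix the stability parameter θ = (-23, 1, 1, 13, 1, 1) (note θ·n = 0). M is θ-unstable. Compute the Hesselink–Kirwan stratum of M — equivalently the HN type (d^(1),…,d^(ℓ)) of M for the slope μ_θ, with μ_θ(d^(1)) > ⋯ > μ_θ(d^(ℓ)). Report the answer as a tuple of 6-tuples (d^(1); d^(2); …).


Via rank(M_{q-1}∘⋯∘M_p): M ≅ I[1,2], I[1,6], I[2,2]^2, I[4,4]^2.
μ_θ-semistable layers: μ^(1)=13; μ^(2)=5; μ^(3)=1; μ^(4)=-23

((0, 0, 0, 2, 0, 0); (0, 0, 0, 1, 1, 1); (0, 4, 1, 0, 0, 0); (2, 0, 0, 0, 0, 0))


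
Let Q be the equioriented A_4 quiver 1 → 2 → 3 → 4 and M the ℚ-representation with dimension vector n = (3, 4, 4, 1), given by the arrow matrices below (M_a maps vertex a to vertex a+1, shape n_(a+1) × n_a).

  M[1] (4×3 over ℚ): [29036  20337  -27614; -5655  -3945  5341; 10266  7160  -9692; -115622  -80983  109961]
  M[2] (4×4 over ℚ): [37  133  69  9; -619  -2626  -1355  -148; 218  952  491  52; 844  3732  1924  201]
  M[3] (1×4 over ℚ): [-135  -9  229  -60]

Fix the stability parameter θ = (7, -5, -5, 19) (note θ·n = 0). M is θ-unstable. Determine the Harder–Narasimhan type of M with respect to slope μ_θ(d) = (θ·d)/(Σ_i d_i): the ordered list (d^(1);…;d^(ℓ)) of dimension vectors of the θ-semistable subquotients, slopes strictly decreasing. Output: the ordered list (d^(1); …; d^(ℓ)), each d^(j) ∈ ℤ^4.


Via rank(M_{q-1}∘⋯∘M_p): M ≅ I[1,3]^2, I[1,4], I[2,3].
μ_θ-semistable layers: μ^(1)=19; μ^(2)=-1; μ^(3)=-5

((0, 0, 0, 1); (3, 3, 3, 0); (0, 1, 1, 0))


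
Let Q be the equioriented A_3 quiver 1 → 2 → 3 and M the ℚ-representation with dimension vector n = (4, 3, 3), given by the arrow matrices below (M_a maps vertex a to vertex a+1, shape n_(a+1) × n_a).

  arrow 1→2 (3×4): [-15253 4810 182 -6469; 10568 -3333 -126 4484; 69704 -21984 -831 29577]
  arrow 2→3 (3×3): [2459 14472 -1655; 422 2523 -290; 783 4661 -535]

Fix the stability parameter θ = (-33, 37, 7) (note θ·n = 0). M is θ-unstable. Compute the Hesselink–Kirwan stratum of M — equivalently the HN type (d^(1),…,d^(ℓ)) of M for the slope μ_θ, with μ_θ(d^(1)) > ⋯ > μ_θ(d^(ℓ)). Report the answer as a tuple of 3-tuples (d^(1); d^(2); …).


Barcode: M ≅ I[1,1], I[1,2], I[1,3]^2, I[3,3]. HN layers by μ_θ (4 steps, strictly decreasing):
  μ^(1)=37; μ^(2)=22; μ^(3)=7; μ^(4)=-33

((0, 1, 0); (0, 2, 2); (0, 0, 1); (4, 0, 0))


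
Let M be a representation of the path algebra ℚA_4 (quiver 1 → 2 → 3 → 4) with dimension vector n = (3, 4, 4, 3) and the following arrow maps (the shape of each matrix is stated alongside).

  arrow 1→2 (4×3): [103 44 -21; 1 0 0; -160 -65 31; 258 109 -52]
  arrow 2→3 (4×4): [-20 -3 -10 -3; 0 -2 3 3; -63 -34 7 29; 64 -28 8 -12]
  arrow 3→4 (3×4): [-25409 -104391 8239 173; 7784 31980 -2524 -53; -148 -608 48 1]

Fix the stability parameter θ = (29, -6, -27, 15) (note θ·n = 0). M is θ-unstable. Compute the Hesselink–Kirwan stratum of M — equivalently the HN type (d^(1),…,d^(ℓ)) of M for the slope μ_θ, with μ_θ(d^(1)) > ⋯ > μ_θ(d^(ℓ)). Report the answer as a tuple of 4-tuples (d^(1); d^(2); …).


Interval decomposition of M: I[1,3]^2, I[1,4], I[2,2], I[3,4], I[4,4].
HN type (ℓ=4): μ^(1)=15; μ^(2)=-4/3; μ^(3)=-6; μ^(4)=-27

((0, 0, 0, 3); (3, 3, 3, 0); (0, 1, 0, 0); (0, 0, 1, 0))


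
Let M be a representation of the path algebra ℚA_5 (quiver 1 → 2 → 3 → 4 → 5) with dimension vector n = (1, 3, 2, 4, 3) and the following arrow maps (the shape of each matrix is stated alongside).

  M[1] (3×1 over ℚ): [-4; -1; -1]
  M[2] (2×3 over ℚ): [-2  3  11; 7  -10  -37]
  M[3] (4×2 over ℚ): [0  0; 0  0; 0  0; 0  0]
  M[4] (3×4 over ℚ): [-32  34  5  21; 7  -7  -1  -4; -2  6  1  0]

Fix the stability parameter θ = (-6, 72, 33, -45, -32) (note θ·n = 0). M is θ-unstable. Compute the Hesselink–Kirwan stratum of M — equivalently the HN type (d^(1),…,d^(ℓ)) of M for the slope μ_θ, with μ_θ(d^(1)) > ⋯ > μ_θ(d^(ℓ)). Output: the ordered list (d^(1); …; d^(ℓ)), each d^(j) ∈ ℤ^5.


Via rank(M_{q-1}∘⋯∘M_p): M ≅ I[1,3], I[2,2], I[2,3], I[4,4], I[4,5]^3.
μ_θ-semistable layers: μ^(1)=72; μ^(2)=105/2; μ^(3)=-6; μ^(4)=-32; μ^(5)=-45

((0, 1, 0, 0, 0); (0, 2, 2, 0, 0); (1, 0, 0, 0, 0); (0, 0, 0, 0, 3); (0, 0, 0, 4, 0))


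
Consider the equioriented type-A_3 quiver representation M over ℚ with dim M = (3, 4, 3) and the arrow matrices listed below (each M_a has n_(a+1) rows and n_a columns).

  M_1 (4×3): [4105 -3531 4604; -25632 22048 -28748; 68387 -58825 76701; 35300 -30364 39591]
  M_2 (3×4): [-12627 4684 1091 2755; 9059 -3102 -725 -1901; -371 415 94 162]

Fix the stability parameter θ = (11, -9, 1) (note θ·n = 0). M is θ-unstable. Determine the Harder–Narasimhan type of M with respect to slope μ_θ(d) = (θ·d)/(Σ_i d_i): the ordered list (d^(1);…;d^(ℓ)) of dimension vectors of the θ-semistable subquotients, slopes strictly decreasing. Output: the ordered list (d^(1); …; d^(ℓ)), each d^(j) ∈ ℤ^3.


Barcode: M ≅ I[1,1], I[1,2], I[1,3], I[2,2], I[2,3], I[3,3]. HN layers by μ_θ (3 steps, strictly decreasing):
  μ^(1)=11; μ^(2)=1; μ^(3)=-9

((1, 0, 0); (2, 2, 3); (0, 2, 0))


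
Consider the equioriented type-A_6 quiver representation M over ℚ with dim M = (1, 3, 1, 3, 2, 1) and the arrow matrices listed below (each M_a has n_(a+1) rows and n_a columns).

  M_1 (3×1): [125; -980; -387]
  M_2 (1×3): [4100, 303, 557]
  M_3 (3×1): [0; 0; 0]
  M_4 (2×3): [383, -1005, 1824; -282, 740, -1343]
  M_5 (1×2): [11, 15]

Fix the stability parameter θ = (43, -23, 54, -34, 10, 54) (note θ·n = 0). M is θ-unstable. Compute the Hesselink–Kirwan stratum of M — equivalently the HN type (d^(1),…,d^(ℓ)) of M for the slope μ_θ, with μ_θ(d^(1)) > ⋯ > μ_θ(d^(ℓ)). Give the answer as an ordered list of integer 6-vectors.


Interval decomposition of M: I[1,3], I[2,2]^2, I[4,4], I[4,5], I[4,6].
HN type (ℓ=4): μ^(1)=54; μ^(2)=10; μ^(3)=-23; μ^(4)=-34

((0, 0, 1, 0, 0, 1); (1, 1, 0, 0, 2, 0); (0, 2, 0, 0, 0, 0); (0, 0, 0, 3, 0, 0))


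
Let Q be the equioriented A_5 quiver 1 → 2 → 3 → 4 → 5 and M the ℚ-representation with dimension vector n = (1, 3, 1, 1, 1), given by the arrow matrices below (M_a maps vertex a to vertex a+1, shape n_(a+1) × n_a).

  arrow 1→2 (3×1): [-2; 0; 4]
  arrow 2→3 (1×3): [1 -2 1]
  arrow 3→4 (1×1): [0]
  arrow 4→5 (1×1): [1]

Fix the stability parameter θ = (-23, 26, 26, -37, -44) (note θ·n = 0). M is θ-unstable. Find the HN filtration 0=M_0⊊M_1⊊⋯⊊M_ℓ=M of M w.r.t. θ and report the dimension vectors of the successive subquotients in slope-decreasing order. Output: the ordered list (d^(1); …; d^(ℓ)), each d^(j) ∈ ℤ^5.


Via rank(M_{q-1}∘⋯∘M_p): M ≅ I[1,3], I[2,2]^2, I[4,5].
μ_θ-semistable layers: μ^(1)=26; μ^(2)=-23; μ^(3)=-81/2

((0, 3, 1, 0, 0); (1, 0, 0, 0, 0); (0, 0, 0, 1, 1))


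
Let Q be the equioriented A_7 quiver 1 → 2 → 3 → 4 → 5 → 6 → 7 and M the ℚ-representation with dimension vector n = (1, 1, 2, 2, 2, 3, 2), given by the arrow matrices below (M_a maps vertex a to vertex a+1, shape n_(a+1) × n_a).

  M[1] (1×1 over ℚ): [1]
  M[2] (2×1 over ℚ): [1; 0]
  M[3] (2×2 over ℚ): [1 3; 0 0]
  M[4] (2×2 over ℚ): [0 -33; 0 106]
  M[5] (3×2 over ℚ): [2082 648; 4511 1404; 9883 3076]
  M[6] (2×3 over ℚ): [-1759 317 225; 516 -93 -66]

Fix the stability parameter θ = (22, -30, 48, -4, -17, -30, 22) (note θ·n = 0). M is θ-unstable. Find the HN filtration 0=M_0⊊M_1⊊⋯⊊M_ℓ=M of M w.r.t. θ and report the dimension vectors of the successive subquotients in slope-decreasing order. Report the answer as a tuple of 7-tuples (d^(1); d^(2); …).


Interval decomposition of M: I[1,4], I[3,3], I[4,7], I[5,7], I[6,6].
HN type (ℓ=6): μ^(1)=48; μ^(2)=22; μ^(3)=-4; μ^(4)=-17; μ^(5)=-47/2; μ^(6)=-30

((0, 0, 1, 0, 0, 0, 0); (0, 0, 1, 1, 0, 0, 2); (1, 1, 0, 0, 0, 0, 0); (0, 0, 0, 1, 1, 1, 0); (0, 0, 0, 0, 1, 1, 0); (0, 0, 0, 0, 0, 1, 0))


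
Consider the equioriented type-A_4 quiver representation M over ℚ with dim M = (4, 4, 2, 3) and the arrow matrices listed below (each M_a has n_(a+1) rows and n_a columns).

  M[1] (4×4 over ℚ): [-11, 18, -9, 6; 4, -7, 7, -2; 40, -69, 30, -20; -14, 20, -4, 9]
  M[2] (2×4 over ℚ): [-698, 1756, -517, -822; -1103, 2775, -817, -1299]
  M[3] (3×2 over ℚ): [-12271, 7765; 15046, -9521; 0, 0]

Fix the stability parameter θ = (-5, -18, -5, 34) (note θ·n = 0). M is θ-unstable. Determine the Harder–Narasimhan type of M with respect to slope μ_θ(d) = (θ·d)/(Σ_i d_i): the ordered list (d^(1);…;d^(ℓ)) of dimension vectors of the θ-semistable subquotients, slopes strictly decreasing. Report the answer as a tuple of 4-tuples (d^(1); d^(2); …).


Interval decomposition of M: I[1,2]^2, I[1,4]^2, I[4,4].
HN type (ℓ=3): μ^(1)=34; μ^(2)=-5; μ^(3)=-23/2

((0, 0, 0, 3); (0, 0, 2, 0); (4, 4, 0, 0))


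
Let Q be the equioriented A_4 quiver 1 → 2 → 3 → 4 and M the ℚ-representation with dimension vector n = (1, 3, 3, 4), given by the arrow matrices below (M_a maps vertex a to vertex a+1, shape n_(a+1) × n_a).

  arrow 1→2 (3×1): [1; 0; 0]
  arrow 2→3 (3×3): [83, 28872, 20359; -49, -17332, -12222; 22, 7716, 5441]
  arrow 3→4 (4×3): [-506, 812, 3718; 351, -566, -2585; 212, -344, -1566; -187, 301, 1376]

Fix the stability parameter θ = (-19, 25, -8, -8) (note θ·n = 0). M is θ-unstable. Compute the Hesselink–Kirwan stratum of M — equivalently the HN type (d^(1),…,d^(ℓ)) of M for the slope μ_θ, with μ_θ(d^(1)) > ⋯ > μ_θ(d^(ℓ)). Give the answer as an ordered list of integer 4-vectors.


Via rank(M_{q-1}∘⋯∘M_p): M ≅ I[1,4], I[2,2], I[2,4], I[3,4], I[4,4].
μ_θ-semistable layers: μ^(1)=25; μ^(2)=3; μ^(3)=-8; μ^(4)=-19

((0, 1, 0, 0); (0, 2, 2, 2); (0, 0, 1, 2); (1, 0, 0, 0))


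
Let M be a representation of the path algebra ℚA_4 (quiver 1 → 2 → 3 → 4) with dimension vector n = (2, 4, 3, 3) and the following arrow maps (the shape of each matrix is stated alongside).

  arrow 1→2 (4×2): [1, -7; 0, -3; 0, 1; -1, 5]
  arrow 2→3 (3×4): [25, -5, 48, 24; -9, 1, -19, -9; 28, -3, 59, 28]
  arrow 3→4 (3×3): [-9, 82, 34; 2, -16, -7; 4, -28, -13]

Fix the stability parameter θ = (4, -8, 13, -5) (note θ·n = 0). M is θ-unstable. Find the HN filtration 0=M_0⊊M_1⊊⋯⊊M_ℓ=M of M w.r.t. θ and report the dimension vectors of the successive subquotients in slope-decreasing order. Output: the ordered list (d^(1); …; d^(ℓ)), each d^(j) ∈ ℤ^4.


Barcode: M ≅ I[1,4]^2, I[2,2], I[2,3], I[4,4]. HN layers by μ_θ (5 steps, strictly decreasing):
  μ^(1)=13; μ^(2)=4; μ^(3)=-2; μ^(4)=-5; μ^(5)=-8

((0, 0, 1, 0); (0, 0, 2, 2); (2, 2, 0, 0); (0, 0, 0, 1); (0, 2, 0, 0))


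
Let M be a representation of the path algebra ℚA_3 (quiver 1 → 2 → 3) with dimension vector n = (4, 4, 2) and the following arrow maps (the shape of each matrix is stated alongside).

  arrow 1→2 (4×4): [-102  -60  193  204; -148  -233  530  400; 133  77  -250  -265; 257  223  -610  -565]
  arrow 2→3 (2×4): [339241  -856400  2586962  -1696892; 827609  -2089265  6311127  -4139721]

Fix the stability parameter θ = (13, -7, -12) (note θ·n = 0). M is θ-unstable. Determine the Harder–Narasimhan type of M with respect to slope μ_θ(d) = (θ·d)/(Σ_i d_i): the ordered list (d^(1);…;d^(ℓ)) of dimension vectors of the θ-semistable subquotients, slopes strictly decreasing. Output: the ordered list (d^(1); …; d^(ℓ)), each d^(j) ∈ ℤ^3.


Interval decomposition of M: I[1,1], I[1,2], I[1,3]^2, I[2,2].
HN type (ℓ=4): μ^(1)=13; μ^(2)=3; μ^(3)=-2; μ^(4)=-7

((1, 0, 0); (1, 1, 0); (2, 2, 2); (0, 1, 0))


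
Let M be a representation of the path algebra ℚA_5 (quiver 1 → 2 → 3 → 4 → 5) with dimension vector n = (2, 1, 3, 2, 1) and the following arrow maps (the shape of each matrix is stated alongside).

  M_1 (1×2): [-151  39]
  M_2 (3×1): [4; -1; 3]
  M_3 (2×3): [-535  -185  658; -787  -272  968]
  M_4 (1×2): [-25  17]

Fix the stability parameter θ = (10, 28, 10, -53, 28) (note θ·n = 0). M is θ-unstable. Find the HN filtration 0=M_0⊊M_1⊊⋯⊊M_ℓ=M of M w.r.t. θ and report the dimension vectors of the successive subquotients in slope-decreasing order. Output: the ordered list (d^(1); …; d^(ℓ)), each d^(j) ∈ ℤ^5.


Barcode: M ≅ I[1,1], I[1,5], I[3,3], I[3,4]. HN layers by μ_θ (4 steps, strictly decreasing):
  μ^(1)=28; μ^(2)=10; μ^(3)=-5/4; μ^(4)=-43/2

((0, 0, 0, 0, 1); (1, 0, 1, 0, 0); (1, 1, 1, 1, 0); (0, 0, 1, 1, 0))


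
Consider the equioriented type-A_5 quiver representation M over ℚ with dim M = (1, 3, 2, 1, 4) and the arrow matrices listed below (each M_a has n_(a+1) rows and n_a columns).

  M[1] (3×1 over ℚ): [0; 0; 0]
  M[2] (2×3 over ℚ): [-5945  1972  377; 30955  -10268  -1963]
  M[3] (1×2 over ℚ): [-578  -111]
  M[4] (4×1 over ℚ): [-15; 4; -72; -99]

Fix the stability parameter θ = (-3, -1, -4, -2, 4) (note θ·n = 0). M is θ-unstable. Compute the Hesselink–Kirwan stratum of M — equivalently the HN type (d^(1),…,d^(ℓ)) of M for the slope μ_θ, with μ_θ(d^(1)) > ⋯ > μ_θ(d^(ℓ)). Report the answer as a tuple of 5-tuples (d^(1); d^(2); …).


Barcode: M ≅ I[1,1], I[2,2]^2, I[2,5], I[3,3], I[5,5]^3. HN layers by μ_θ (6 steps, strictly decreasing):
  μ^(1)=4; μ^(2)=-1; μ^(3)=-2; μ^(4)=-5/2; μ^(5)=-3; μ^(6)=-4

((0, 0, 0, 0, 4); (0, 2, 0, 0, 0); (0, 0, 0, 1, 0); (0, 1, 1, 0, 0); (1, 0, 0, 0, 0); (0, 0, 1, 0, 0))


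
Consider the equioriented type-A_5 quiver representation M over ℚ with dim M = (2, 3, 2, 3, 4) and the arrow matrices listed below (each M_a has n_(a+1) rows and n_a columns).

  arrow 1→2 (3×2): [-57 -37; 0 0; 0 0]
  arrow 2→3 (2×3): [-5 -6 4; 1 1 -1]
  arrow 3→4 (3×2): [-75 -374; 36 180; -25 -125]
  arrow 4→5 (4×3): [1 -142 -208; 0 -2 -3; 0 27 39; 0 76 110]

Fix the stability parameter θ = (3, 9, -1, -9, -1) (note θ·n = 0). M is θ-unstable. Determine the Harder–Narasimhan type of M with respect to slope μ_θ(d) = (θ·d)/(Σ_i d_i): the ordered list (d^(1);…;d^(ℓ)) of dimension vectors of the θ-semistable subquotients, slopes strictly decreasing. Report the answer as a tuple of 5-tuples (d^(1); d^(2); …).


Via rank(M_{q-1}∘⋯∘M_p): M ≅ I[1,1], I[1,5], I[2,2], I[2,5], I[4,5], I[5,5].
μ_θ-semistable layers: μ^(1)=9; μ^(2)=3; μ^(3)=1/5; μ^(4)=-1/2; μ^(5)=-1; μ^(6)=-9

((0, 1, 0, 0, 0); (1, 0, 0, 0, 0); (1, 1, 1, 1, 1); (0, 1, 1, 1, 1); (0, 0, 0, 0, 2); (0, 0, 0, 1, 0))


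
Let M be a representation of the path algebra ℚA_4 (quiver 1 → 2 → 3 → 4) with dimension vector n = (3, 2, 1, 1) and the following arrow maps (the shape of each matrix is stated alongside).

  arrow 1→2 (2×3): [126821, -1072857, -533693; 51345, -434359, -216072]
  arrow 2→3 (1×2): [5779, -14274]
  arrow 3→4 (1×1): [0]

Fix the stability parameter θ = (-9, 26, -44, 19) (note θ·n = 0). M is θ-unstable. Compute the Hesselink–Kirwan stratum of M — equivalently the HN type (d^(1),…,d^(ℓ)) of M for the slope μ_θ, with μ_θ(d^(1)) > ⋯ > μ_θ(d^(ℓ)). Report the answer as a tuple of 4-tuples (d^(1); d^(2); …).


Via rank(M_{q-1}∘⋯∘M_p): M ≅ I[1,1], I[1,2], I[1,3], I[4,4].
μ_θ-semistable layers: μ^(1)=26; μ^(2)=19; μ^(3)=-9

((0, 1, 0, 0); (0, 0, 0, 1); (3, 1, 1, 0))


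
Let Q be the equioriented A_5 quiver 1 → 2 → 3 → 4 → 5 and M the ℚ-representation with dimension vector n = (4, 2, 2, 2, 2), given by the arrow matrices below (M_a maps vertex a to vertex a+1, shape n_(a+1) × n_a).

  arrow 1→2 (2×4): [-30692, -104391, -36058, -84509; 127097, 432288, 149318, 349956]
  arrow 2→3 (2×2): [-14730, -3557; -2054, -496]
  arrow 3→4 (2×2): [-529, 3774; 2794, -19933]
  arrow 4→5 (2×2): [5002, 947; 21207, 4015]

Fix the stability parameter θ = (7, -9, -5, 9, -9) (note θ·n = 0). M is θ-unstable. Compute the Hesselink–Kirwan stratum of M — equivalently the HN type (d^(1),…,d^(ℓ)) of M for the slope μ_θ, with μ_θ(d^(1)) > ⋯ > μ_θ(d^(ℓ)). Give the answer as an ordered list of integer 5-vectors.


Interval decomposition of M: I[1,1]^2, I[1,5]^2.
HN type (ℓ=3): μ^(1)=7; μ^(2)=0; μ^(3)=-7/3

((2, 0, 0, 0, 0); (0, 0, 0, 2, 2); (2, 2, 2, 0, 0))


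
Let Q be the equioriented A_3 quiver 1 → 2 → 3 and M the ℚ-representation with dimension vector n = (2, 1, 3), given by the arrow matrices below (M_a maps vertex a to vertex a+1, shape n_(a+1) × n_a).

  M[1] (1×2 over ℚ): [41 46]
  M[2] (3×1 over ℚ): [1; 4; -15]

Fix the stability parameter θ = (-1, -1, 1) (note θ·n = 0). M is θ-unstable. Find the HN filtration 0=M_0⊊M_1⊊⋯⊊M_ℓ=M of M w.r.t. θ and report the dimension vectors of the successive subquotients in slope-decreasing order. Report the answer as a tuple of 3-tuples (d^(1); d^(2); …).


Via rank(M_{q-1}∘⋯∘M_p): M ≅ I[1,1], I[1,3], I[3,3]^2.
μ_θ-semistable layers: μ^(1)=1; μ^(2)=-1

((0, 0, 3); (2, 1, 0))


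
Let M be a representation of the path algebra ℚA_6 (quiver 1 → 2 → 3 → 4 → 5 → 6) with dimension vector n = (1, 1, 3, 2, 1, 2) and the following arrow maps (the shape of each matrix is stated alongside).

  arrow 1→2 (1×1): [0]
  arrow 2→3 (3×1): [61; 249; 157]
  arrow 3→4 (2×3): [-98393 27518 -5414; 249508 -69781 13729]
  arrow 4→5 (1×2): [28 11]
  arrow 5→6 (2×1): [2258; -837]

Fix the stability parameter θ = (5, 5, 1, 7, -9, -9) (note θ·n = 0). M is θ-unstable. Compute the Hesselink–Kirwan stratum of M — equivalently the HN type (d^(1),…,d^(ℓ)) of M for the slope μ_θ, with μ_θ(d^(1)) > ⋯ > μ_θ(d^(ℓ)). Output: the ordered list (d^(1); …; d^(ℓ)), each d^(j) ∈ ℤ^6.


Barcode: M ≅ I[1,1], I[2,4], I[3,3], I[3,6], I[6,6]. HN layers by μ_θ (6 steps, strictly decreasing):
  μ^(1)=7; μ^(2)=5; μ^(3)=3; μ^(4)=1; μ^(5)=-5/2; μ^(6)=-9

((0, 0, 0, 1, 0, 0); (1, 0, 0, 0, 0, 0); (0, 1, 1, 0, 0, 0); (0, 0, 1, 0, 0, 0); (0, 0, 1, 1, 1, 1); (0, 0, 0, 0, 0, 1))


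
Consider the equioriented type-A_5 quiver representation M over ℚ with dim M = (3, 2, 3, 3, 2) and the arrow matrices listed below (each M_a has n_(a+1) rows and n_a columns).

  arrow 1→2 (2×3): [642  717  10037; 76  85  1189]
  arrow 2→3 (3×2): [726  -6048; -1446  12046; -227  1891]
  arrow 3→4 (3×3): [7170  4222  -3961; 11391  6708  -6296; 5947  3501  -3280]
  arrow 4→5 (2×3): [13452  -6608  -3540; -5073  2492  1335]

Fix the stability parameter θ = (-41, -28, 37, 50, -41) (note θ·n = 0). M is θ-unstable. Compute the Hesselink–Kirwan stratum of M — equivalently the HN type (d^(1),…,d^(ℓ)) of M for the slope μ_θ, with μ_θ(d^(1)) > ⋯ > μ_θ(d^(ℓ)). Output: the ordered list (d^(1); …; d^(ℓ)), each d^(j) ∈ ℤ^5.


Via rank(M_{q-1}∘⋯∘M_p): M ≅ I[1,1], I[1,4], I[1,5], I[3,4], I[5,5].
μ_θ-semistable layers: μ^(1)=50; μ^(2)=37; μ^(3)=46/3; μ^(4)=-28; μ^(5)=-41

((0, 0, 0, 2, 0); (0, 0, 2, 0, 0); (0, 0, 1, 1, 1); (0, 2, 0, 0, 0); (3, 0, 0, 0, 1))


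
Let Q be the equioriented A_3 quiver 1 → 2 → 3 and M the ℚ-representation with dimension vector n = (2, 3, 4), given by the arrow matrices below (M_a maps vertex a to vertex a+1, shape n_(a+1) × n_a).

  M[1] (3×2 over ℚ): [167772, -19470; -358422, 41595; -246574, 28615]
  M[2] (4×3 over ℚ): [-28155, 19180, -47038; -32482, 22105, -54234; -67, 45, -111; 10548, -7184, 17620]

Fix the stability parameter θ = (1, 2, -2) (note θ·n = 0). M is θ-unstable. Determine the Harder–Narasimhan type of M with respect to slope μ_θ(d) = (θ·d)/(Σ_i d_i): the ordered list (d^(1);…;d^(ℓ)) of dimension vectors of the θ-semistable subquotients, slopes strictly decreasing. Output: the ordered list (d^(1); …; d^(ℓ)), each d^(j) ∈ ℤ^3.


Barcode: M ≅ I[1,1], I[1,3], I[2,3]^2, I[3,3]. HN layers by μ_θ (4 steps, strictly decreasing):
  μ^(1)=1; μ^(2)=1/3; μ^(3)=0; μ^(4)=-2

((1, 0, 0); (1, 1, 1); (0, 2, 2); (0, 0, 1))


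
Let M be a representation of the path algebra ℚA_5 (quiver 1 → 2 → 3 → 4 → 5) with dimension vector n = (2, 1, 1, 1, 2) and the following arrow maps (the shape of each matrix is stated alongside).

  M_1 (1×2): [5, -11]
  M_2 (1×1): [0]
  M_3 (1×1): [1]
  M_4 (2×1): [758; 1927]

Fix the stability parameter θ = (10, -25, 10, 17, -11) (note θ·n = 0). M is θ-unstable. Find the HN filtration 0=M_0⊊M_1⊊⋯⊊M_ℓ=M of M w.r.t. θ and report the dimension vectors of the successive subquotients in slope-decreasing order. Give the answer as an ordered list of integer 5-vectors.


Via rank(M_{q-1}∘⋯∘M_p): M ≅ I[1,1], I[1,2], I[3,5], I[5,5].
μ_θ-semistable layers: μ^(1)=10; μ^(2)=16/3; μ^(3)=-15/2; μ^(4)=-11

((1, 0, 0, 0, 0); (0, 0, 1, 1, 1); (1, 1, 0, 0, 0); (0, 0, 0, 0, 1))


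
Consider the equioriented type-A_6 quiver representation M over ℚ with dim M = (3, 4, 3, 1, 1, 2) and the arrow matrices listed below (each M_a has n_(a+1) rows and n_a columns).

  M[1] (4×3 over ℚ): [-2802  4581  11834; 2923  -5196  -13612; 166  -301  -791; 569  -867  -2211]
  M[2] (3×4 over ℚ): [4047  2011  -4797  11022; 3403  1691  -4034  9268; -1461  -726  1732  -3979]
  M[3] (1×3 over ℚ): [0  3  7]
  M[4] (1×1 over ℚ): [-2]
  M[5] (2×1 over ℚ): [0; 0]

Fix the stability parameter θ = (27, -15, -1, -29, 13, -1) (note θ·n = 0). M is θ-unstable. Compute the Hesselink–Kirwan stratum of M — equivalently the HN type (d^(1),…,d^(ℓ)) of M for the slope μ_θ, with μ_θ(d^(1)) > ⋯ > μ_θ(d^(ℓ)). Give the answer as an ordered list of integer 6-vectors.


Interval decomposition of M: I[1,2], I[1,3], I[1,5], I[2,3], I[6,6]^2.
HN type (ℓ=6): μ^(1)=13; μ^(2)=6; μ^(3)=11/3; μ^(4)=-1; μ^(5)=-9/2; μ^(6)=-15

((0, 0, 0, 0, 1, 0); (1, 1, 0, 0, 0, 0); (1, 1, 1, 0, 0, 0); (0, 0, 1, 0, 0, 2); (1, 1, 1, 1, 0, 0); (0, 1, 0, 0, 0, 0))


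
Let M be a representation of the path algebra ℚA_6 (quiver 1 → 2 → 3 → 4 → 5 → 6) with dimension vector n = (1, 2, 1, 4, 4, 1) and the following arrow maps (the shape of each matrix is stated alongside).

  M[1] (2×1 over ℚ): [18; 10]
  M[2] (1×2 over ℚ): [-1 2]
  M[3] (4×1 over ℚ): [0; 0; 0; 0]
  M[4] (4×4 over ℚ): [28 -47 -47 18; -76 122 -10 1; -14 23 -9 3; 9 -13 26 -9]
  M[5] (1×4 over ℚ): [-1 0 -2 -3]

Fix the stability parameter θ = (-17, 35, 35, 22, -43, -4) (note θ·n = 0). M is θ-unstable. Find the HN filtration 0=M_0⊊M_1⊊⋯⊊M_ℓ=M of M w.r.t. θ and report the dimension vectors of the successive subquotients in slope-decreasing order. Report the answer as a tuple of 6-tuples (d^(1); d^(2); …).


Via rank(M_{q-1}∘⋯∘M_p): M ≅ I[1,3], I[2,2], I[4,5]^3, I[4,6].
μ_θ-semistable layers: μ^(1)=35; μ^(2)=-4; μ^(3)=-21/2; μ^(4)=-17

((0, 2, 1, 0, 0, 0); (0, 0, 0, 0, 0, 1); (0, 0, 0, 4, 4, 0); (1, 0, 0, 0, 0, 0))


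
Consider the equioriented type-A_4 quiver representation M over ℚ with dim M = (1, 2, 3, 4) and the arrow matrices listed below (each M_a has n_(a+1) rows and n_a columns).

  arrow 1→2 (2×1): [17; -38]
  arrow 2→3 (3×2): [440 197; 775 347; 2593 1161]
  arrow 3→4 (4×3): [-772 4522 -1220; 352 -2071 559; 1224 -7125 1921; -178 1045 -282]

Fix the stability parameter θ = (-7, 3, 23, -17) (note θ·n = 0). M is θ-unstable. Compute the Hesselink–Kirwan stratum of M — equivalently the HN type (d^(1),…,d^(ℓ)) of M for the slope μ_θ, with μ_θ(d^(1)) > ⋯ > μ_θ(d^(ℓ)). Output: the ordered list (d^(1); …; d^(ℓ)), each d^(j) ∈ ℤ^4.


Via rank(M_{q-1}∘⋯∘M_p): M ≅ I[1,4], I[2,3], I[3,4], I[4,4]^2.
μ_θ-semistable layers: μ^(1)=23; μ^(2)=3; μ^(3)=-7; μ^(4)=-17

((0, 0, 1, 0); (0, 2, 2, 2); (1, 0, 0, 0); (0, 0, 0, 2))
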